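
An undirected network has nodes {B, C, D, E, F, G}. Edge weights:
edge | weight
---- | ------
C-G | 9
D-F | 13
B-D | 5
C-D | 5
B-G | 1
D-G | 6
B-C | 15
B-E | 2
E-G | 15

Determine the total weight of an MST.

26

Grow the tree from C using Prim:
Step 1: cheapest edge leaving the tree is C-D (5); add D.
Step 2: cheapest edge leaving the tree is B-D (5); add B.
Step 3: cheapest edge leaving the tree is B-G (1); add G.
Step 4: cheapest edge leaving the tree is B-E (2); add E.
Step 5: cheapest edge leaving the tree is D-F (13); add F.
MST edges: C-D, B-D, B-G, B-E, D-F; total weight 5+5+1+2+13 = 26.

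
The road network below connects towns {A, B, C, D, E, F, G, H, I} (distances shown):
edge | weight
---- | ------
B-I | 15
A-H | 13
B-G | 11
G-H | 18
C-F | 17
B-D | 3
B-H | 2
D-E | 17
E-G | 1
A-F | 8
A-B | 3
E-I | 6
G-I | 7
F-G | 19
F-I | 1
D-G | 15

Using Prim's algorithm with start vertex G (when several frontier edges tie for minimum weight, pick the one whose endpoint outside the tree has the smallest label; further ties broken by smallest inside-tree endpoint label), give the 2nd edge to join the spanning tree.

E-I

Prim's algorithm from G:
Step 1: cheapest edge leaving the tree is E-G (1); add E.
Step 2: cheapest edge leaving the tree is E-I (6); add I.
Step 3: cheapest edge leaving the tree is F-I (1); add F.
Step 4: cheapest edge leaving the tree is A-F (8); add A.
Step 5: cheapest edge leaving the tree is A-B (3); add B.
Step 6: cheapest edge leaving the tree is B-H (2); add H.
Step 7: cheapest edge leaving the tree is B-D (3); add D.
Step 8: cheapest edge leaving the tree is C-F (17); add C.
The 2nd edge added is E-I.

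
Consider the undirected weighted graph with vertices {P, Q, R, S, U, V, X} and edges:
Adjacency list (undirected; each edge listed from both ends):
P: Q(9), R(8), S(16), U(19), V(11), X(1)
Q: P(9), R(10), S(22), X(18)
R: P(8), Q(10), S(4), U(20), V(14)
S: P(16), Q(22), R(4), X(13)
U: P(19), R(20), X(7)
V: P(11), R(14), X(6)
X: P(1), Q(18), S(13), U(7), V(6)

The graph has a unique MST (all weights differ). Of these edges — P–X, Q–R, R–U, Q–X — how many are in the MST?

1

Sort edges by weight, then run Kruskal:
P–X (1): add — endpoints in different components.
R–S (4): add — endpoints in different components.
V–X (6): add — endpoints in different components.
U–X (7): add — endpoints in different components.
P–R (8): add — endpoints in different components.
P–Q (9): add — endpoints in different components.
MST edge set: {P–X, R–S, V–X, U–X, P–R, P–Q}.
Of the listed edges, {P–X} are in the MST → 1.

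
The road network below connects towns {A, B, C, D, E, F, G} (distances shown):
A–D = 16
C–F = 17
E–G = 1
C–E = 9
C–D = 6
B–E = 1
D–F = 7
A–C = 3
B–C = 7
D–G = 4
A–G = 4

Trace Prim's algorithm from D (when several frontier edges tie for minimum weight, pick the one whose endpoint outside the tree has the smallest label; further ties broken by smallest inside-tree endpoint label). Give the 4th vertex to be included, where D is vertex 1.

Prim, starting at D.
Step 1: cheapest edge leaving the tree is D–G (4); add G.
Step 2: cheapest edge leaving the tree is E–G (1); add E.
Step 3: cheapest edge leaving the tree is B–E (1); add B.
Step 4: cheapest edge leaving the tree is A–G (4); add A.
Step 5: cheapest edge leaving the tree is A–C (3); add C.
Step 6: cheapest edge leaving the tree is D–F (7); add F.
Vertex order: D, G, E, B, A, C, F. The 4th vertex is B.

B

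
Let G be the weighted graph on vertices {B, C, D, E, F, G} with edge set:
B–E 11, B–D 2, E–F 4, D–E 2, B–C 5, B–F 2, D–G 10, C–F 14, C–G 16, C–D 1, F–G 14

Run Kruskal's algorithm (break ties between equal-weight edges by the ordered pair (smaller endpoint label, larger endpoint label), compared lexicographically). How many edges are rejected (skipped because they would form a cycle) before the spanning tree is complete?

Sort edges by weight, then run Kruskal:
C–D (1): add — endpoints in different components.
B–D (2): add — endpoints in different components.
B–F (2): add — endpoints in different components.
D–E (2): add — endpoints in different components.
E–F (4): skip — E and F already connected.
B–C (5): skip — B and C already connected.
D–G (10): add — endpoints in different components.
Edges rejected before the tree was complete: 2.

2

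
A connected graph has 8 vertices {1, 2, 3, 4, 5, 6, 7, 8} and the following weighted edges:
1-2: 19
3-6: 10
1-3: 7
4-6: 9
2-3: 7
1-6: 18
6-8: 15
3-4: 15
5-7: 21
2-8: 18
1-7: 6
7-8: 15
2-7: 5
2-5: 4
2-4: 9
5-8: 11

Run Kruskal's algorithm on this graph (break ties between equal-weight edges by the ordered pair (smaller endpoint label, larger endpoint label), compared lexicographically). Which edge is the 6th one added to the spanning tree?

4-6

Kruskal's algorithm — process edges by increasing weight (ties by edge label):
2-5 (4): add — endpoints in different components.
2-7 (5): add — endpoints in different components.
1-7 (6): add — endpoints in different components.
1-3 (7): add — endpoints in different components.
2-3 (7): skip — 2 and 3 already connected.
2-4 (9): add — endpoints in different components.
4-6 (9): add — endpoints in different components.
3-6 (10): skip — 3 and 6 already connected.
5-8 (11): add — endpoints in different components.
The 6th edge added is 4-6.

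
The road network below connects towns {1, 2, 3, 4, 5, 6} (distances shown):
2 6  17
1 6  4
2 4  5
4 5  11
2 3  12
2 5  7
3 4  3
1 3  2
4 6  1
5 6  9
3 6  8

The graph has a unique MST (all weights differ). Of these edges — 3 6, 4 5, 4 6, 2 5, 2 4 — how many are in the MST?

3

Kruskal's algorithm — process edges by increasing weight (ties by edge label):
4 6 (1): add — endpoints in different components.
1 3 (2): add — endpoints in different components.
3 4 (3): add — endpoints in different components.
1 6 (4): skip — 1 and 6 already connected.
2 4 (5): add — endpoints in different components.
2 5 (7): add — endpoints in different components.
MST edge set: {4 6, 1 3, 3 4, 2 4, 2 5}.
Of the listed edges, {4 6, 2 5, 2 4} are in the MST → 3.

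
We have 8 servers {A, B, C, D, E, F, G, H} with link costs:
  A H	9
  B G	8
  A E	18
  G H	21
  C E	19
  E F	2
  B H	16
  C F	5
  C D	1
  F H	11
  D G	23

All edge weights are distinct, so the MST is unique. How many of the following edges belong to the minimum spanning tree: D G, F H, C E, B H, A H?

3

Kruskal: consider edges lightest-first.
C D (1): add — endpoints in different components.
E F (2): add — endpoints in different components.
C F (5): add — endpoints in different components.
B G (8): add — endpoints in different components.
A H (9): add — endpoints in different components.
F H (11): add — endpoints in different components.
B H (16): add — endpoints in different components.
MST edge set: {C D, E F, C F, B G, A H, F H, B H}.
Of the listed edges, {F H, B H, A H} are in the MST → 3.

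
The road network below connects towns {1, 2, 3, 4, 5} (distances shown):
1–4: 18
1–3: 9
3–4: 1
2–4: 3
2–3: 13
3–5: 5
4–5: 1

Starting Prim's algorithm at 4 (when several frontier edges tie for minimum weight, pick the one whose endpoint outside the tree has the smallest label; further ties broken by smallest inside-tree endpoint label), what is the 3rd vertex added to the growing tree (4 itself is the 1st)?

5

Grow the tree from 4 using Prim:
Step 1: cheapest edge leaving the tree is 3–4 (1); add 3.
Step 2: cheapest edge leaving the tree is 4–5 (1); add 5.
Step 3: cheapest edge leaving the tree is 2–4 (3); add 2.
Step 4: cheapest edge leaving the tree is 1–3 (9); add 1.
Vertex order: 4, 3, 5, 2, 1. The 3rd vertex is 5.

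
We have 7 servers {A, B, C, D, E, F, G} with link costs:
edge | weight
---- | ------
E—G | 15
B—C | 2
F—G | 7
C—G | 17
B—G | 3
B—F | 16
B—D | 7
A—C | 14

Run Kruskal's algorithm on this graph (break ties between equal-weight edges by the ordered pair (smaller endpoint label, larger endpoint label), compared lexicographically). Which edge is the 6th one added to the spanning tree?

E-G

Kruskal: consider edges lightest-first.
B—C (2): add. Components now {A} {B,C} {D} {E} {F} {G}
B—G (3): add. Components now {A} {B,C,G} {D} {E} {F}
B—D (7): add. Components now {A} {B,C,D,G} {E} {F}
F—G (7): add. Components now {A} {B,C,D,F,G} {E}
A—C (14): add. Components now {A,B,C,D,F,G} {E}
E—G (15): add. Components now {A,B,C,D,E,F,G}
The 6th edge added is E—G.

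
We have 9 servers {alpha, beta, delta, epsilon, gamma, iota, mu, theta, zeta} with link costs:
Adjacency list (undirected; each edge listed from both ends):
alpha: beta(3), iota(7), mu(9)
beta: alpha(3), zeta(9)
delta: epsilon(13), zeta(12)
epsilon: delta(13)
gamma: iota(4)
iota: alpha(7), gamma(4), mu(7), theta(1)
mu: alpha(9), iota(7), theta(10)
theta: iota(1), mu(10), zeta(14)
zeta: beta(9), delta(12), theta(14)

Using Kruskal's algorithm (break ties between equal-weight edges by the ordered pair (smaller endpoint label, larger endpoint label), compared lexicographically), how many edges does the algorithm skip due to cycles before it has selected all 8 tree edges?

2

Kruskal: consider edges lightest-first.
iota theta (1): add — endpoints in different components.
alpha beta (3): add — endpoints in different components.
gamma iota (4): add — endpoints in different components.
alpha iota (7): add — endpoints in different components.
iota mu (7): add — endpoints in different components.
alpha mu (9): skip — mu and alpha already connected.
beta zeta (9): add — endpoints in different components.
mu theta (10): skip — mu and theta already connected.
delta zeta (12): add — endpoints in different components.
delta epsilon (13): add — endpoints in different components.
Edges rejected before the tree was complete: 2.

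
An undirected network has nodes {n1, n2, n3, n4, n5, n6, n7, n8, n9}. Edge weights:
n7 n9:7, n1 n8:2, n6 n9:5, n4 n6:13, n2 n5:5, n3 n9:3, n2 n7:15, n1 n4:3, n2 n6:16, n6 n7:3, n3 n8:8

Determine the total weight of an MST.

44

Kruskal: consider edges lightest-first.
n1 n8 (2): add — endpoints in different components.
n1 n4 (3): add — endpoints in different components.
n3 n9 (3): add — endpoints in different components.
n6 n7 (3): add — endpoints in different components.
n2 n5 (5): add — endpoints in different components.
n6 n9 (5): add — endpoints in different components.
n7 n9 (7): skip — n7 and n9 already connected.
n3 n8 (8): add — endpoints in different components.
n4 n6 (13): skip — n6 and n4 already connected.
n2 n7 (15): add — endpoints in different components.
MST edges: n1 n8, n1 n4, n3 n9, n6 n7, n2 n5, n6 n9, n3 n8, n2 n7; total weight 2+3+3+3+5+5+8+15 = 44.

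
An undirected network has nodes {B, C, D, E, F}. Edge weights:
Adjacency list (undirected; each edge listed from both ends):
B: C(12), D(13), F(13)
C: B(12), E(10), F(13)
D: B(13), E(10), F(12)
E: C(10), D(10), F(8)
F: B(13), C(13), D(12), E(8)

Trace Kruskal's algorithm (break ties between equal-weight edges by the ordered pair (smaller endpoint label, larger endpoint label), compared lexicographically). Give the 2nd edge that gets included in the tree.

C-E

Sort edges by weight, then run Kruskal:
E–F (8): add — endpoints in different components.
C–E (10): add — endpoints in different components.
D–E (10): add — endpoints in different components.
B–C (12): add — endpoints in different components.
The 2nd edge added is C–E.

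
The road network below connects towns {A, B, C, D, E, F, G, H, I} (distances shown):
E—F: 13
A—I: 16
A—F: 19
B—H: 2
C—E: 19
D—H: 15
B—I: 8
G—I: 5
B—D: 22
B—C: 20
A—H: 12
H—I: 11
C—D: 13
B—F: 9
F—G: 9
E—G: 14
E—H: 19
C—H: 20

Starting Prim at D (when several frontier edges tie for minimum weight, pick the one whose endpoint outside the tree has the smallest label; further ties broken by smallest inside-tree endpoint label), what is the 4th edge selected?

Prim's algorithm from D:
Step 1: cheapest edge leaving the tree is C—D (13); add C.
Step 2: cheapest edge leaving the tree is D—H (15); add H.
Step 3: cheapest edge leaving the tree is B—H (2); add B.
Step 4: cheapest edge leaving the tree is B—I (8); add I.
Step 5: cheapest edge leaving the tree is G—I (5); add G.
Step 6: cheapest edge leaving the tree is B—F (9); add F.
Step 7: cheapest edge leaving the tree is A—H (12); add A.
Step 8: cheapest edge leaving the tree is E—F (13); add E.
The 4th edge added is B—I.

B-I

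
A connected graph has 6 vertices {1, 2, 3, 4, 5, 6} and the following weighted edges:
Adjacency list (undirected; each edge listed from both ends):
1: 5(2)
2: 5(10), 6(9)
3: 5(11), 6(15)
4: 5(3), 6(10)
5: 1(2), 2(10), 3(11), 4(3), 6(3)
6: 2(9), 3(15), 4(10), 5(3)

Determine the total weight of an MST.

28

Kruskal's algorithm — process edges by increasing weight (ties by edge label):
1–5 (2): add — endpoints in different components.
4–5 (3): add — endpoints in different components.
5–6 (3): add — endpoints in different components.
2–6 (9): add — endpoints in different components.
2–5 (10): skip — 2 and 5 already connected.
4–6 (10): skip — 4 and 6 already connected.
3–5 (11): add — endpoints in different components.
MST edges: 1–5, 4–5, 5–6, 2–6, 3–5; total weight 2+3+3+9+11 = 28.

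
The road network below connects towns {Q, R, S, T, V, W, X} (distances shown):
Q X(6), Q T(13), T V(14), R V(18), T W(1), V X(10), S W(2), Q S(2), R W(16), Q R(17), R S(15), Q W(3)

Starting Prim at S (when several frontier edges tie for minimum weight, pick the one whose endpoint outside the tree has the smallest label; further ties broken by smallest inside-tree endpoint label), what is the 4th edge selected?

Prim, starting at S.
Step 1: cheapest edge leaving the tree is Q S (2); add Q.
Step 2: cheapest edge leaving the tree is S W (2); add W.
Step 3: cheapest edge leaving the tree is T W (1); add T.
Step 4: cheapest edge leaving the tree is Q X (6); add X.
Step 5: cheapest edge leaving the tree is V X (10); add V.
Step 6: cheapest edge leaving the tree is R S (15); add R.
The 4th edge added is Q X.

Q-X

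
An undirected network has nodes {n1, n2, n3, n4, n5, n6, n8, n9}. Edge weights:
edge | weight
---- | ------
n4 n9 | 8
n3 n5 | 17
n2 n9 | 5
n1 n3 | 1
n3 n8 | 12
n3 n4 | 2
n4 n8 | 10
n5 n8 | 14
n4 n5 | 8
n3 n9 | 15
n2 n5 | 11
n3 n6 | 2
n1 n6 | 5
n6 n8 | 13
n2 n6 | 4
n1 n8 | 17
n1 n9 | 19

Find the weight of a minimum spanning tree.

32

Prim, starting at n6.
Step 1: cheapest edge leaving the tree is n3 n6 (2); add n3.
Step 2: cheapest edge leaving the tree is n1 n3 (1); add n1.
Step 3: cheapest edge leaving the tree is n3 n4 (2); add n4.
Step 4: cheapest edge leaving the tree is n2 n6 (4); add n2.
Step 5: cheapest edge leaving the tree is n2 n9 (5); add n9.
Step 6: cheapest edge leaving the tree is n4 n5 (8); add n5.
Step 7: cheapest edge leaving the tree is n4 n8 (10); add n8.
MST edges: n3 n6, n1 n3, n3 n4, n2 n6, n2 n9, n4 n5, n4 n8; total weight 2+1+2+4+5+8+10 = 32.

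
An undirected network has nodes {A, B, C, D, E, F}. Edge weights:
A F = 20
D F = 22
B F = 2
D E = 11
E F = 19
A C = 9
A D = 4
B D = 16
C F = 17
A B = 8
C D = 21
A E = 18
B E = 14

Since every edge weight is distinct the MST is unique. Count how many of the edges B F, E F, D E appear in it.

2

Kruskal: consider edges lightest-first.
B F (2): add — endpoints in different components.
A D (4): add — endpoints in different components.
A B (8): add — endpoints in different components.
A C (9): add — endpoints in different components.
D E (11): add — endpoints in different components.
MST edge set: {B F, A D, A B, A C, D E}.
Of the listed edges, {B F, D E} are in the MST → 2.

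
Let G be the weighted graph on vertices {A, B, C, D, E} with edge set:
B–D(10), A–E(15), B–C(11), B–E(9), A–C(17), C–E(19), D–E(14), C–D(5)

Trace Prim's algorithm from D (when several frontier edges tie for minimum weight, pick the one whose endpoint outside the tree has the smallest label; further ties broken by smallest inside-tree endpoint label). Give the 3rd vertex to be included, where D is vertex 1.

B

Prim's algorithm from D:
Step 1: cheapest edge leaving the tree is C–D (5); add C.
Step 2: cheapest edge leaving the tree is B–D (10); add B.
Step 3: cheapest edge leaving the tree is B–E (9); add E.
Step 4: cheapest edge leaving the tree is A–E (15); add A.
Vertex order: D, C, B, E, A. The 3rd vertex is B.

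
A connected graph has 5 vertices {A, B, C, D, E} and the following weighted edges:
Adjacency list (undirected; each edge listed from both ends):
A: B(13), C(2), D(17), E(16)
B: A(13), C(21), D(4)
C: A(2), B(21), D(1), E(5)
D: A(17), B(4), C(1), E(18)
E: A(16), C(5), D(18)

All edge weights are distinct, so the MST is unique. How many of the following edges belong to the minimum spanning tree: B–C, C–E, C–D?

2

Kruskal: consider edges lightest-first.
C–D (1): add. Components now {A} {B} {C,D} {E}
A–C (2): add. Components now {A,C,D} {B} {E}
B–D (4): add. Components now {A,B,C,D} {E}
C–E (5): add. Components now {A,B,C,D,E}
MST edge set: {C–D, A–C, B–D, C–E}.
Of the listed edges, {C–E, C–D} are in the MST → 2.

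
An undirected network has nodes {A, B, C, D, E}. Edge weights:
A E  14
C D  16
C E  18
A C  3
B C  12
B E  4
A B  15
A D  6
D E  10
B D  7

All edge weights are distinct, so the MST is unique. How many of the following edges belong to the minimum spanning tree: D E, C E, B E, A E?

1

Kruskal: consider edges lightest-first.
A C (3): add — endpoints in different components.
B E (4): add — endpoints in different components.
A D (6): add — endpoints in different components.
B D (7): add — endpoints in different components.
MST edge set: {A C, B E, A D, B D}.
Of the listed edges, {B E} are in the MST → 1.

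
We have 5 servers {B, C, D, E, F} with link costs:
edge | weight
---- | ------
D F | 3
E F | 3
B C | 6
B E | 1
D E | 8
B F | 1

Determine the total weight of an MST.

11

Kruskal's algorithm — process edges by increasing weight (ties by edge label):
B E (1): add. Components now {B,E} {C} {D} {F}
B F (1): add. Components now {B,E,F} {C} {D}
D F (3): add. Components now {B,D,E,F} {C}
E F (3): skip — E and F already connected.
B C (6): add. Components now {B,C,D,E,F}
MST edges: B E, B F, D F, B C; total weight 1+1+3+6 = 11.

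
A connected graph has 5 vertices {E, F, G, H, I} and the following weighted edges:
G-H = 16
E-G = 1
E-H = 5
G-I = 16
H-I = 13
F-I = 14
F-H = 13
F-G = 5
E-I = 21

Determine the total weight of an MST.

24

Grow the tree from F using Prim:
Step 1: cheapest edge leaving the tree is F-G (5); add G.
Step 2: cheapest edge leaving the tree is E-G (1); add E.
Step 3: cheapest edge leaving the tree is E-H (5); add H.
Step 4: cheapest edge leaving the tree is H-I (13); add I.
MST edges: F-G, E-G, E-H, H-I; total weight 5+1+5+13 = 24.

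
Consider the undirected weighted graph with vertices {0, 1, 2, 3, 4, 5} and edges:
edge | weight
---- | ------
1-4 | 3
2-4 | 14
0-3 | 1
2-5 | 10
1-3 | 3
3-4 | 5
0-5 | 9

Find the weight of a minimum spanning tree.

26

Kruskal's algorithm — process edges by increasing weight (ties by edge label):
0-3 (1): add. Components now {0,3} {1} {2} {4} {5}
1-3 (3): add. Components now {0,1,3} {2} {4} {5}
1-4 (3): add. Components now {0,1,3,4} {2} {5}
3-4 (5): skip — 3 and 4 already connected.
0-5 (9): add. Components now {0,1,3,4,5} {2}
2-5 (10): add. Components now {0,1,2,3,4,5}
MST edges: 0-3, 1-3, 1-4, 0-5, 2-5; total weight 1+3+3+9+10 = 26.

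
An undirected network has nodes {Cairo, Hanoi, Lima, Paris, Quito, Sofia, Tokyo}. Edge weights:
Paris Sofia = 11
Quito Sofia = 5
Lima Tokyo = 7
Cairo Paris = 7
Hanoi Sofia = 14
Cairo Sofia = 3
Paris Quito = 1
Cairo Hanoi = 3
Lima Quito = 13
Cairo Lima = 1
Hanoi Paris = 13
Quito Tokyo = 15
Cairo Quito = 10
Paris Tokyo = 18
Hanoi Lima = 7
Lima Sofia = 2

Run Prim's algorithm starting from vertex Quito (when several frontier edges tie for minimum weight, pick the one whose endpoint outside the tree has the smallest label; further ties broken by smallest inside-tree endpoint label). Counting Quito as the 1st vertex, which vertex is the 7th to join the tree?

Grow the tree from Quito using Prim:
Step 1: cheapest edge leaving the tree is Paris Quito (1); add Paris.
Step 2: cheapest edge leaving the tree is Quito Sofia (5); add Sofia.
Step 3: cheapest edge leaving the tree is Lima Sofia (2); add Lima.
Step 4: cheapest edge leaving the tree is Cairo Lima (1); add Cairo.
Step 5: cheapest edge leaving the tree is Cairo Hanoi (3); add Hanoi.
Step 6: cheapest edge leaving the tree is Lima Tokyo (7); add Tokyo.
Vertex order: Quito, Paris, Sofia, Lima, Cairo, Hanoi, Tokyo. The 7th vertex is Tokyo.

Tokyo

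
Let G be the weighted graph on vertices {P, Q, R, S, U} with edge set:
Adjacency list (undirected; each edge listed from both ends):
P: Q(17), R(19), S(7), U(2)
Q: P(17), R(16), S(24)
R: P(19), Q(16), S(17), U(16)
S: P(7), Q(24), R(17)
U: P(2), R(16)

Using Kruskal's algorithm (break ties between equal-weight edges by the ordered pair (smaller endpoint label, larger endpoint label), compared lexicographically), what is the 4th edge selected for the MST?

Sort edges by weight, then run Kruskal:
P U (2): add. Components now {P,U} {R} {Q} {S}
P S (7): add. Components now {P,S,U} {R} {Q}
Q R (16): add. Components now {P,S,U} {Q,R}
R U (16): add. Components now {P,Q,R,S,U}
The 4th edge added is R U.

R-U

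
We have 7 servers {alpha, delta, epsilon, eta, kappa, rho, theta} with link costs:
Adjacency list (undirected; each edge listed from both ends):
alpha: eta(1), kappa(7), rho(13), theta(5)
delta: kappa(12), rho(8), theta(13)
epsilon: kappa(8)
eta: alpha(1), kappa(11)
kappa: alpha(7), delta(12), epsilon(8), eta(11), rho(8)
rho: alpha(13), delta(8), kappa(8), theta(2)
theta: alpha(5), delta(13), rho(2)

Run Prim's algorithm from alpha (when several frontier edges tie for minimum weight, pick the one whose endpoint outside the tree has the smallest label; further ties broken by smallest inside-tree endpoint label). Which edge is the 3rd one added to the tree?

rho-theta

Prim, starting at alpha.
Step 1: cheapest edge leaving the tree is alpha—eta (1); add eta.
Step 2: cheapest edge leaving the tree is alpha—theta (5); add theta.
Step 3: cheapest edge leaving the tree is rho—theta (2); add rho.
Step 4: cheapest edge leaving the tree is alpha—kappa (7); add kappa.
Step 5: cheapest edge leaving the tree is delta—rho (8); add delta.
Step 6: cheapest edge leaving the tree is epsilon—kappa (8); add epsilon.
The 3rd edge added is rho—theta.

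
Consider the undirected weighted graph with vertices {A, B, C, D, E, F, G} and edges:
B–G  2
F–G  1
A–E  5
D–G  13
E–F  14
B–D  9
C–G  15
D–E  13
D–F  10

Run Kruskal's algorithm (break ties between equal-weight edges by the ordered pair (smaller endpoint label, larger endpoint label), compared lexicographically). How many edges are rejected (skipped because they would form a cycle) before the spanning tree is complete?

3

Sort edges by weight, then run Kruskal:
F–G (1): add. Components now {A} {B} {C} {D} {E} {F,G}
B–G (2): add. Components now {A} {B,F,G} {C} {D} {E}
A–E (5): add. Components now {A,E} {B,F,G} {C} {D}
B–D (9): add. Components now {A,E} {B,D,F,G} {C}
D–F (10): skip — D and F already connected.
D–E (13): add. Components now {A,B,D,E,F,G} {C}
D–G (13): skip — D and G already connected.
E–F (14): skip — E and F already connected.
C–G (15): add. Components now {A,B,C,D,E,F,G}
Edges rejected before the tree was complete: 3.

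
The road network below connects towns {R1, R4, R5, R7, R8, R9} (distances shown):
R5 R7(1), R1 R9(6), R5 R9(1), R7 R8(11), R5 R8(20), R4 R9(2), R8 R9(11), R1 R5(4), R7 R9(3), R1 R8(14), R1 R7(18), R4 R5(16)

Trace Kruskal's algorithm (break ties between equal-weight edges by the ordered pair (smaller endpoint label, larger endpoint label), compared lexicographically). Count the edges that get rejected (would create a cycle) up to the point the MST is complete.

2

Kruskal: consider edges lightest-first.
R5 R7 (1): add — endpoints in different components.
R5 R9 (1): add — endpoints in different components.
R4 R9 (2): add — endpoints in different components.
R7 R9 (3): skip — R7 and R9 already connected.
R1 R5 (4): add — endpoints in different components.
R1 R9 (6): skip — R9 and R1 already connected.
R7 R8 (11): add — endpoints in different components.
Edges rejected before the tree was complete: 2.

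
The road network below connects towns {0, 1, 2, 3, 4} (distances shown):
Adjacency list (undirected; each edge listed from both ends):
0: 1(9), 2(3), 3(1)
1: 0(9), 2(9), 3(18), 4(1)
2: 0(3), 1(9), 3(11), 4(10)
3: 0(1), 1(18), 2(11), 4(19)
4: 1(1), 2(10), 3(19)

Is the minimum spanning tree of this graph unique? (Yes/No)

No

Kruskal's algorithm — process edges by increasing weight (ties by edge label):
0 3 (1): add — endpoints in different components.
1 4 (1): add — endpoints in different components.
0 2 (3): add — endpoints in different components.
0 1 (9): add — endpoints in different components.
Non-tree edge 1 2 has weight 9, equal to the heaviest edge on its tree cycle — swapping gives another MST of the same weight. Not unique.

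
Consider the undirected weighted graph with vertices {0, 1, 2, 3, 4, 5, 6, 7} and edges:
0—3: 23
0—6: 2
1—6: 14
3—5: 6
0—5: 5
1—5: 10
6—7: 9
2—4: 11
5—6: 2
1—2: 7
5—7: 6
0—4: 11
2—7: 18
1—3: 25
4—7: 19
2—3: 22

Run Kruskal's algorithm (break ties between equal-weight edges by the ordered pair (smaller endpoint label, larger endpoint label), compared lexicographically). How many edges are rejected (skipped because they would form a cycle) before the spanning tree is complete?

Kruskal's algorithm — process edges by increasing weight (ties by edge label):
0—6 (2): add — endpoints in different components.
5—6 (2): add — endpoints in different components.
0—5 (5): skip — 0 and 5 already connected.
3—5 (6): add — endpoints in different components.
5—7 (6): add — endpoints in different components.
1—2 (7): add — endpoints in different components.
6—7 (9): skip — 6 and 7 already connected.
1—5 (10): add — endpoints in different components.
0—4 (11): add — endpoints in different components.
Edges rejected before the tree was complete: 2.

2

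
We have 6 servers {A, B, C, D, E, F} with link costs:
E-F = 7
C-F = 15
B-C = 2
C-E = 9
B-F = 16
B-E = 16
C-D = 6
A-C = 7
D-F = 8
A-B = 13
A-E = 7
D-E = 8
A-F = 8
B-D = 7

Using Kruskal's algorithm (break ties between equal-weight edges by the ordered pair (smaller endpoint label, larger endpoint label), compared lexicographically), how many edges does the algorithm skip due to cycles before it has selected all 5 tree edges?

1

Kruskal's algorithm — process edges by increasing weight (ties by edge label):
B-C (2): add — endpoints in different components.
C-D (6): add — endpoints in different components.
A-C (7): add — endpoints in different components.
A-E (7): add — endpoints in different components.
B-D (7): skip — B and D already connected.
E-F (7): add — endpoints in different components.
Edges rejected before the tree was complete: 1.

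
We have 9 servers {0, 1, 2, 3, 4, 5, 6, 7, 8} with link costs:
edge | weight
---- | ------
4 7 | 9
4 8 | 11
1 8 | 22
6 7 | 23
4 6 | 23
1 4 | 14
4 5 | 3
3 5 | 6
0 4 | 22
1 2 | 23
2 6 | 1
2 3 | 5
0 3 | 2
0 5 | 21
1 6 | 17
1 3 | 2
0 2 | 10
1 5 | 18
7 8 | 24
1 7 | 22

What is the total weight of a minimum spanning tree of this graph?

Sort edges by weight, then run Kruskal:
2 6 (1): add — endpoints in different components.
0 3 (2): add — endpoints in different components.
1 3 (2): add — endpoints in different components.
4 5 (3): add — endpoints in different components.
2 3 (5): add — endpoints in different components.
3 5 (6): add — endpoints in different components.
4 7 (9): add — endpoints in different components.
0 2 (10): skip — 0 and 2 already connected.
4 8 (11): add — endpoints in different components.
MST edges: 2 6, 0 3, 1 3, 4 5, 2 3, 3 5, 4 7, 4 8; total weight 1+2+2+3+5+6+9+11 = 39.

39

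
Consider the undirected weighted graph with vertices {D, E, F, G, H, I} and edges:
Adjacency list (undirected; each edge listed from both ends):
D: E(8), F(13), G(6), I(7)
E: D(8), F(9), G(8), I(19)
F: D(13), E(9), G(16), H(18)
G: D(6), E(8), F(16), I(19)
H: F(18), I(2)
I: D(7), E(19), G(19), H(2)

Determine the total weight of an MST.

Prim's algorithm from F:
Step 1: cheapest edge leaving the tree is E—F (9); add E.
Step 2: cheapest edge leaving the tree is D—E (8); add D.
Step 3: cheapest edge leaving the tree is D—G (6); add G.
Step 4: cheapest edge leaving the tree is D—I (7); add I.
Step 5: cheapest edge leaving the tree is H—I (2); add H.
MST edges: E—F, D—E, D—G, D—I, H—I; total weight 9+8+6+7+2 = 32.

32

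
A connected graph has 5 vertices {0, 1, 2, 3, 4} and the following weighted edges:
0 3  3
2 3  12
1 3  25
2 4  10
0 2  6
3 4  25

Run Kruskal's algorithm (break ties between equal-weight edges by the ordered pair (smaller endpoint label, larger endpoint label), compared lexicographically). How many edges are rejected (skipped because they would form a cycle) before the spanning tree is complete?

Sort edges by weight, then run Kruskal:
0 3 (3): add. Components now {0,3} {1} {2} {4}
0 2 (6): add. Components now {0,2,3} {1} {4}
2 4 (10): add. Components now {0,2,3,4} {1}
2 3 (12): skip — 2 and 3 already connected.
1 3 (25): add. Components now {0,1,2,3,4}
Edges rejected before the tree was complete: 1.

1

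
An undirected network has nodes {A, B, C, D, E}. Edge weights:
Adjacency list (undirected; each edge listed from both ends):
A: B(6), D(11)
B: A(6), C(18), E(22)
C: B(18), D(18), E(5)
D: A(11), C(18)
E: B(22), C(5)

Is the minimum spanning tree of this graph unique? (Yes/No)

No

Kruskal: consider edges lightest-first.
C–E (5): add — endpoints in different components.
A–B (6): add — endpoints in different components.
A–D (11): add — endpoints in different components.
B–C (18): add — endpoints in different components.
Non-tree edge C–D has weight 18, equal to the heaviest edge on its tree cycle — swapping gives another MST of the same weight. Not unique.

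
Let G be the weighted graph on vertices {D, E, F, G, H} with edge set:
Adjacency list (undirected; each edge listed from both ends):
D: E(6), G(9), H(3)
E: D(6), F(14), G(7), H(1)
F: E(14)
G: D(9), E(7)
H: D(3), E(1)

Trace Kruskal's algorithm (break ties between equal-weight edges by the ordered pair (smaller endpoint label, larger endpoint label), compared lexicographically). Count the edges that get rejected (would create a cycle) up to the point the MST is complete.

Kruskal's algorithm — process edges by increasing weight (ties by edge label):
E–H (1): add — endpoints in different components.
D–H (3): add — endpoints in different components.
D–E (6): skip — D and E already connected.
E–G (7): add — endpoints in different components.
D–G (9): skip — D and G already connected.
E–F (14): add — endpoints in different components.
Edges rejected before the tree was complete: 2.

2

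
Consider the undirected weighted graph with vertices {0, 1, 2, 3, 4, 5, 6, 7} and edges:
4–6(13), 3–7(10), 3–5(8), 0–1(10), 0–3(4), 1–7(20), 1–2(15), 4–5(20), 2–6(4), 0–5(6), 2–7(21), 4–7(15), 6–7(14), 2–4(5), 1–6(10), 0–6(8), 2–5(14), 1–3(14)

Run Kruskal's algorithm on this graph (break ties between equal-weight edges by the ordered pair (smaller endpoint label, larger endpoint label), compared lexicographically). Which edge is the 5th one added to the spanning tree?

Sort edges by weight, then run Kruskal:
0–3 (4): add — endpoints in different components.
2–6 (4): add — endpoints in different components.
2–4 (5): add — endpoints in different components.
0–5 (6): add — endpoints in different components.
0–6 (8): add — endpoints in different components.
3–5 (8): skip — 3 and 5 already connected.
0–1 (10): add — endpoints in different components.
1–6 (10): skip — 1 and 6 already connected.
3–7 (10): add — endpoints in different components.
The 5th edge added is 0–6.

0-6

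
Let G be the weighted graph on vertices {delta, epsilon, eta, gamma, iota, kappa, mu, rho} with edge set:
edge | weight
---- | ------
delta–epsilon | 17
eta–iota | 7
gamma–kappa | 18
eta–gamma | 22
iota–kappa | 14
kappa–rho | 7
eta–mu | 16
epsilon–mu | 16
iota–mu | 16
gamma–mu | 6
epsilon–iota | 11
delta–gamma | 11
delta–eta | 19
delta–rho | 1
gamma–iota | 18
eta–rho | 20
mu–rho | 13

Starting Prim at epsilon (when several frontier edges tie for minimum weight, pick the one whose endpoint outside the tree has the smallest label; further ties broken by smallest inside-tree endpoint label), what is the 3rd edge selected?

Prim, starting at epsilon.
Step 1: cheapest edge leaving the tree is epsilon–iota (11); add iota.
Step 2: cheapest edge leaving the tree is eta–iota (7); add eta.
Step 3: cheapest edge leaving the tree is iota–kappa (14); add kappa.
Step 4: cheapest edge leaving the tree is kappa–rho (7); add rho.
Step 5: cheapest edge leaving the tree is delta–rho (1); add delta.
Step 6: cheapest edge leaving the tree is delta–gamma (11); add gamma.
Step 7: cheapest edge leaving the tree is gamma–mu (6); add mu.
The 3rd edge added is iota–kappa.

iota-kappa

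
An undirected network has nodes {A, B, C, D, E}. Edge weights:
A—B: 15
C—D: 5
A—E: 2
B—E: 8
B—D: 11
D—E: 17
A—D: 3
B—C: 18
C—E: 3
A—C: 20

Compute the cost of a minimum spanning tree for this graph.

Prim's algorithm from C:
Step 1: frontier [C—E 3, C—D 5, B—C 18, A—C 20] → take C—E (3); add E.
Step 2: frontier [C—D 5, B—C 18, A—C 20, A—E 2, B—E 8, D—E 17] → take A—E (2); add A.
Step 3: frontier [A—D 3, A—B 15, C—D 5, B—C 18, B—E 8, D—E 17] → take A—D (3); add D.
Step 4: frontier [A—B 15, B—C 18, B—D 11, B—E 8] → take B—E (8); add B.
MST edges: C—E, A—E, A—D, B—E; total weight 3+2+3+8 = 16.

16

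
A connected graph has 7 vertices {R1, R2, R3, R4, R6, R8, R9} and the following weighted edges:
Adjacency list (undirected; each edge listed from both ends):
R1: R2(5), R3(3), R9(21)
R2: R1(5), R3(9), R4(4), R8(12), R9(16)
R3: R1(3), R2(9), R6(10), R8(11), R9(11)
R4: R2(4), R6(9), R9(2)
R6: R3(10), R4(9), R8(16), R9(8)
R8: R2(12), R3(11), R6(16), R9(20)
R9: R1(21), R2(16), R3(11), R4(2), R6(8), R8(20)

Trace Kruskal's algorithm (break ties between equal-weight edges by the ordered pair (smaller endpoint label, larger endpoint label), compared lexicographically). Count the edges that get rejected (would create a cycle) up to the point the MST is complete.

3

Kruskal: consider edges lightest-first.
R4–R9 (2): add — endpoints in different components.
R1–R3 (3): add — endpoints in different components.
R2–R4 (4): add — endpoints in different components.
R1–R2 (5): add — endpoints in different components.
R6–R9 (8): add — endpoints in different components.
R2–R3 (9): skip — R3 and R2 already connected.
R4–R6 (9): skip — R4 and R6 already connected.
R3–R6 (10): skip — R6 and R3 already connected.
R3–R8 (11): add — endpoints in different components.
Edges rejected before the tree was complete: 3.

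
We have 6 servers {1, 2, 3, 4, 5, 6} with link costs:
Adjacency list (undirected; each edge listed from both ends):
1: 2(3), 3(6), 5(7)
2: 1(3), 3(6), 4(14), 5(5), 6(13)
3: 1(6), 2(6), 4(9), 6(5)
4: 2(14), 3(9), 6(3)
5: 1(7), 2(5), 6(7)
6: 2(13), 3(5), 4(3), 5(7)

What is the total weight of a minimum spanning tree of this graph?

Kruskal: consider edges lightest-first.
1-2 (3): add. Components now {1,2} {3} {4} {5} {6}
4-6 (3): add. Components now {1,2} {3} {4,6} {5}
2-5 (5): add. Components now {1,2,5} {3} {4,6}
3-6 (5): add. Components now {1,2,5} {3,4,6}
1-3 (6): add. Components now {1,2,3,4,5,6}
MST edges: 1-2, 4-6, 2-5, 3-6, 1-3; total weight 3+3+5+5+6 = 22.

22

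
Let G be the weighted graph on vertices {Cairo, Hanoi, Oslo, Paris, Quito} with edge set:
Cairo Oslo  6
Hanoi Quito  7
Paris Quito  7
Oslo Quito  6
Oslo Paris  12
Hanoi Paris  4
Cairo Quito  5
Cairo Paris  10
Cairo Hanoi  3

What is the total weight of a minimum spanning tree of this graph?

18

Kruskal's algorithm — process edges by increasing weight (ties by edge label):
Cairo Hanoi (3): add — endpoints in different components.
Hanoi Paris (4): add — endpoints in different components.
Cairo Quito (5): add — endpoints in different components.
Cairo Oslo (6): add — endpoints in different components.
MST edges: Cairo Hanoi, Hanoi Paris, Cairo Quito, Cairo Oslo; total weight 3+4+5+6 = 18.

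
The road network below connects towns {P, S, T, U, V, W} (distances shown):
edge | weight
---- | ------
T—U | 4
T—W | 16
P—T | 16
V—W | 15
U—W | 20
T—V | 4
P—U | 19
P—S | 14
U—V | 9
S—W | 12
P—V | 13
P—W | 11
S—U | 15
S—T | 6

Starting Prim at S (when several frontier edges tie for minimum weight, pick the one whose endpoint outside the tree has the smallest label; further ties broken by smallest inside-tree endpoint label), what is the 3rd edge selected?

Prim, starting at S.
Step 1: frontier [S—T 6, S—W 12, P—S 14, S—U 15] → take S—T (6); add T.
Step 2: frontier [S—W 12, P—S 14, S—U 15, T—U 4, T—V 4, P—T 16, T—W 16] → take T—U (4); add U.
Step 3: frontier [S—W 12, P—S 14, T—V 4, P—T 16, T—W 16, U—V 9, P—U 19, U—W 20] → take T—V (4); add V.
Step 4: frontier [S—W 12, P—S 14, P—T 16, T—W 16, P—U 19, U—W 20, P—V 13, V—W 15] → take S—W (12); add W.
Step 5: frontier [P—S 14, P—T 16, P—U 19, P—V 13, P—W 11] → take P—W (11); add P.
The 3rd edge added is T—V.

T-V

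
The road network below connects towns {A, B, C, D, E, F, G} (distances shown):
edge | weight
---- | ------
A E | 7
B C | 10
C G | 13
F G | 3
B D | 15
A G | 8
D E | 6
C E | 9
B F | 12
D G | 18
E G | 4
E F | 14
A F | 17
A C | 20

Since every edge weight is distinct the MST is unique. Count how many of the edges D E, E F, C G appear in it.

1

Sort edges by weight, then run Kruskal:
F G (3): add — endpoints in different components.
E G (4): add — endpoints in different components.
D E (6): add — endpoints in different components.
A E (7): add — endpoints in different components.
A G (8): skip — A and G already connected.
C E (9): add — endpoints in different components.
B C (10): add — endpoints in different components.
MST edge set: {F G, E G, D E, A E, C E, B C}.
Of the listed edges, {D E} are in the MST → 1.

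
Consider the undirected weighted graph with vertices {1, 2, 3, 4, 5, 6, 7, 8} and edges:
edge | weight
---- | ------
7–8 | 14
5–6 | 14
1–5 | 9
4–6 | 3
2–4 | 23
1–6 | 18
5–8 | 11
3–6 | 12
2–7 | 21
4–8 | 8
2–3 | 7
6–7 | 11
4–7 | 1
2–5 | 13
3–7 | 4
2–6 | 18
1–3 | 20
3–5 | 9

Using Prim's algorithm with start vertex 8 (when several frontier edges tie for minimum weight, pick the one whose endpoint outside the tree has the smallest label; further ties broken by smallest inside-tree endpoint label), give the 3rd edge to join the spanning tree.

4-6

Prim, starting at 8.
Step 1: cheapest edge leaving the tree is 4–8 (8); add 4.
Step 2: cheapest edge leaving the tree is 4–7 (1); add 7.
Step 3: cheapest edge leaving the tree is 4–6 (3); add 6.
Step 4: cheapest edge leaving the tree is 3–7 (4); add 3.
Step 5: cheapest edge leaving the tree is 2–3 (7); add 2.
Step 6: cheapest edge leaving the tree is 3–5 (9); add 5.
Step 7: cheapest edge leaving the tree is 1–5 (9); add 1.
The 3rd edge added is 4–6.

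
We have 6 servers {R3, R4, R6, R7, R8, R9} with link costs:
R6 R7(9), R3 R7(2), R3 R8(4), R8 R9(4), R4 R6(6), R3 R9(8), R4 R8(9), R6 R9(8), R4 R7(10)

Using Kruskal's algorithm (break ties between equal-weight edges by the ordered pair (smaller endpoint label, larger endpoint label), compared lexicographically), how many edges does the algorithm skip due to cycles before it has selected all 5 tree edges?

Kruskal's algorithm — process edges by increasing weight (ties by edge label):
R3 R7 (2): add — endpoints in different components.
R3 R8 (4): add — endpoints in different components.
R8 R9 (4): add — endpoints in different components.
R4 R6 (6): add — endpoints in different components.
R3 R9 (8): skip — R9 and R3 already connected.
R6 R9 (8): add — endpoints in different components.
Edges rejected before the tree was complete: 1.

1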